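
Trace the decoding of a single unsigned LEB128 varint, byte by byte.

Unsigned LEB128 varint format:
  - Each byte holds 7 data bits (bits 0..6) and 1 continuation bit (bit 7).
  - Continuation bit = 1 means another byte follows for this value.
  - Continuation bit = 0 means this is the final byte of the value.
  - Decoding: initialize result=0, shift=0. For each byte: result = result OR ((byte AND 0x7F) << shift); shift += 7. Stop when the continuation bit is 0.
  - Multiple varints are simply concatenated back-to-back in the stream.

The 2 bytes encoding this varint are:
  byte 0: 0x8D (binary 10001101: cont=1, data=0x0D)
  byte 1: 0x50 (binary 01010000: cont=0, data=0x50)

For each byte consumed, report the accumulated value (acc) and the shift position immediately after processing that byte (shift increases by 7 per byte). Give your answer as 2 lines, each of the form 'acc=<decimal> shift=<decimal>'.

Answer: acc=13 shift=7
acc=10253 shift=14

Derivation:
byte 0=0x8D: payload=0x0D=13, contrib = 13<<0 = 13; acc -> 13, shift -> 7
byte 1=0x50: payload=0x50=80, contrib = 80<<7 = 10240; acc -> 10253, shift -> 14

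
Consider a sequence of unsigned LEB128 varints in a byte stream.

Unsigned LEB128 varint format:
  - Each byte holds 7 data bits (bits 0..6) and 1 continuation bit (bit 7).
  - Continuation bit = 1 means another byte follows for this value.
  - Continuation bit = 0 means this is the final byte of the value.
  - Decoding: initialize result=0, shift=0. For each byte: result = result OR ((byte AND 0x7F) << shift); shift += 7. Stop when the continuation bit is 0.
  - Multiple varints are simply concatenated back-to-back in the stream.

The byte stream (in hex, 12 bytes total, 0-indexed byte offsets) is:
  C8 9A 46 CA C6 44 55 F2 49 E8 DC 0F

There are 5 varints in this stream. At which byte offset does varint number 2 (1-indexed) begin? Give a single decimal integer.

  byte[0]=0xC8 cont=1 payload=0x48=72: acc |= 72<<0 -> acc=72 shift=7
  byte[1]=0x9A cont=1 payload=0x1A=26: acc |= 26<<7 -> acc=3400 shift=14
  byte[2]=0x46 cont=0 payload=0x46=70: acc |= 70<<14 -> acc=1150280 shift=21 [end]
Varint 1: bytes[0:3] = C8 9A 46 -> value 1150280 (3 byte(s))
  byte[3]=0xCA cont=1 payload=0x4A=74: acc |= 74<<0 -> acc=74 shift=7
  byte[4]=0xC6 cont=1 payload=0x46=70: acc |= 70<<7 -> acc=9034 shift=14
  byte[5]=0x44 cont=0 payload=0x44=68: acc |= 68<<14 -> acc=1123146 shift=21 [end]
Varint 2: bytes[3:6] = CA C6 44 -> value 1123146 (3 byte(s))
  byte[6]=0x55 cont=0 payload=0x55=85: acc |= 85<<0 -> acc=85 shift=7 [end]
Varint 3: bytes[6:7] = 55 -> value 85 (1 byte(s))
  byte[7]=0xF2 cont=1 payload=0x72=114: acc |= 114<<0 -> acc=114 shift=7
  byte[8]=0x49 cont=0 payload=0x49=73: acc |= 73<<7 -> acc=9458 shift=14 [end]
Varint 4: bytes[7:9] = F2 49 -> value 9458 (2 byte(s))
  byte[9]=0xE8 cont=1 payload=0x68=104: acc |= 104<<0 -> acc=104 shift=7
  byte[10]=0xDC cont=1 payload=0x5C=92: acc |= 92<<7 -> acc=11880 shift=14
  byte[11]=0x0F cont=0 payload=0x0F=15: acc |= 15<<14 -> acc=257640 shift=21 [end]
Varint 5: bytes[9:12] = E8 DC 0F -> value 257640 (3 byte(s))

Answer: 3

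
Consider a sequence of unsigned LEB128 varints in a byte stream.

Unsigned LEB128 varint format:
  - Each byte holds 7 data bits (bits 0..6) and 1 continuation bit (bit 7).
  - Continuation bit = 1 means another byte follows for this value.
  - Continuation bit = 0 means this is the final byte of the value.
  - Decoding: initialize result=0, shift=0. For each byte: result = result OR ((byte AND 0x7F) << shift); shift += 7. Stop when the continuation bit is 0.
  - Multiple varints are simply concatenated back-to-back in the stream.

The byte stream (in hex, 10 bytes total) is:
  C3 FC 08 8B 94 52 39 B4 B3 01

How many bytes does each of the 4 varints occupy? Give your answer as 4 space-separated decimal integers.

  byte[0]=0xC3 cont=1 payload=0x43=67: acc |= 67<<0 -> acc=67 shift=7
  byte[1]=0xFC cont=1 payload=0x7C=124: acc |= 124<<7 -> acc=15939 shift=14
  byte[2]=0x08 cont=0 payload=0x08=8: acc |= 8<<14 -> acc=147011 shift=21 [end]
Varint 1: bytes[0:3] = C3 FC 08 -> value 147011 (3 byte(s))
  byte[3]=0x8B cont=1 payload=0x0B=11: acc |= 11<<0 -> acc=11 shift=7
  byte[4]=0x94 cont=1 payload=0x14=20: acc |= 20<<7 -> acc=2571 shift=14
  byte[5]=0x52 cont=0 payload=0x52=82: acc |= 82<<14 -> acc=1346059 shift=21 [end]
Varint 2: bytes[3:6] = 8B 94 52 -> value 1346059 (3 byte(s))
  byte[6]=0x39 cont=0 payload=0x39=57: acc |= 57<<0 -> acc=57 shift=7 [end]
Varint 3: bytes[6:7] = 39 -> value 57 (1 byte(s))
  byte[7]=0xB4 cont=1 payload=0x34=52: acc |= 52<<0 -> acc=52 shift=7
  byte[8]=0xB3 cont=1 payload=0x33=51: acc |= 51<<7 -> acc=6580 shift=14
  byte[9]=0x01 cont=0 payload=0x01=1: acc |= 1<<14 -> acc=22964 shift=21 [end]
Varint 4: bytes[7:10] = B4 B3 01 -> value 22964 (3 byte(s))

Answer: 3 3 1 3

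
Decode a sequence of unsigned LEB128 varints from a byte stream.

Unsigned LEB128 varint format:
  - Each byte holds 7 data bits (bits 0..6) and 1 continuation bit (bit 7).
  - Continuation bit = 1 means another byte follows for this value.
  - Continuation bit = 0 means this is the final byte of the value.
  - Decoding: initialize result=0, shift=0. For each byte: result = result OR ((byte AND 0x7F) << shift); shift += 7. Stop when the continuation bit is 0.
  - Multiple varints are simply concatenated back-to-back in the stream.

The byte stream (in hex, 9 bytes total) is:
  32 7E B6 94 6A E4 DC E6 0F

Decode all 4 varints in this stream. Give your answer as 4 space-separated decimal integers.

Answer: 50 126 1739318 33140324

Derivation:
  byte[0]=0x32 cont=0 payload=0x32=50: acc |= 50<<0 -> acc=50 shift=7 [end]
Varint 1: bytes[0:1] = 32 -> value 50 (1 byte(s))
  byte[1]=0x7E cont=0 payload=0x7E=126: acc |= 126<<0 -> acc=126 shift=7 [end]
Varint 2: bytes[1:2] = 7E -> value 126 (1 byte(s))
  byte[2]=0xB6 cont=1 payload=0x36=54: acc |= 54<<0 -> acc=54 shift=7
  byte[3]=0x94 cont=1 payload=0x14=20: acc |= 20<<7 -> acc=2614 shift=14
  byte[4]=0x6A cont=0 payload=0x6A=106: acc |= 106<<14 -> acc=1739318 shift=21 [end]
Varint 3: bytes[2:5] = B6 94 6A -> value 1739318 (3 byte(s))
  byte[5]=0xE4 cont=1 payload=0x64=100: acc |= 100<<0 -> acc=100 shift=7
  byte[6]=0xDC cont=1 payload=0x5C=92: acc |= 92<<7 -> acc=11876 shift=14
  byte[7]=0xE6 cont=1 payload=0x66=102: acc |= 102<<14 -> acc=1683044 shift=21
  byte[8]=0x0F cont=0 payload=0x0F=15: acc |= 15<<21 -> acc=33140324 shift=28 [end]
Varint 4: bytes[5:9] = E4 DC E6 0F -> value 33140324 (4 byte(s))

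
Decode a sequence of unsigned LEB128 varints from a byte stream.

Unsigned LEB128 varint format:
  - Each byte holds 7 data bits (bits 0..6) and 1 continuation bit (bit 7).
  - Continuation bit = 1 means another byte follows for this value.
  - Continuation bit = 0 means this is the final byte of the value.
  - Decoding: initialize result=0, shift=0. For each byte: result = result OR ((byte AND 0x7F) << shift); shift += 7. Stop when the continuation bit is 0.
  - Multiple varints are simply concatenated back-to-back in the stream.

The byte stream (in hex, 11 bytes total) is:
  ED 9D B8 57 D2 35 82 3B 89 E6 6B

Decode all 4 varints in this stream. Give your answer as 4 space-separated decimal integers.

  byte[0]=0xED cont=1 payload=0x6D=109: acc |= 109<<0 -> acc=109 shift=7
  byte[1]=0x9D cont=1 payload=0x1D=29: acc |= 29<<7 -> acc=3821 shift=14
  byte[2]=0xB8 cont=1 payload=0x38=56: acc |= 56<<14 -> acc=921325 shift=21
  byte[3]=0x57 cont=0 payload=0x57=87: acc |= 87<<21 -> acc=183373549 shift=28 [end]
Varint 1: bytes[0:4] = ED 9D B8 57 -> value 183373549 (4 byte(s))
  byte[4]=0xD2 cont=1 payload=0x52=82: acc |= 82<<0 -> acc=82 shift=7
  byte[5]=0x35 cont=0 payload=0x35=53: acc |= 53<<7 -> acc=6866 shift=14 [end]
Varint 2: bytes[4:6] = D2 35 -> value 6866 (2 byte(s))
  byte[6]=0x82 cont=1 payload=0x02=2: acc |= 2<<0 -> acc=2 shift=7
  byte[7]=0x3B cont=0 payload=0x3B=59: acc |= 59<<7 -> acc=7554 shift=14 [end]
Varint 3: bytes[6:8] = 82 3B -> value 7554 (2 byte(s))
  byte[8]=0x89 cont=1 payload=0x09=9: acc |= 9<<0 -> acc=9 shift=7
  byte[9]=0xE6 cont=1 payload=0x66=102: acc |= 102<<7 -> acc=13065 shift=14
  byte[10]=0x6B cont=0 payload=0x6B=107: acc |= 107<<14 -> acc=1766153 shift=21 [end]
Varint 4: bytes[8:11] = 89 E6 6B -> value 1766153 (3 byte(s))

Answer: 183373549 6866 7554 1766153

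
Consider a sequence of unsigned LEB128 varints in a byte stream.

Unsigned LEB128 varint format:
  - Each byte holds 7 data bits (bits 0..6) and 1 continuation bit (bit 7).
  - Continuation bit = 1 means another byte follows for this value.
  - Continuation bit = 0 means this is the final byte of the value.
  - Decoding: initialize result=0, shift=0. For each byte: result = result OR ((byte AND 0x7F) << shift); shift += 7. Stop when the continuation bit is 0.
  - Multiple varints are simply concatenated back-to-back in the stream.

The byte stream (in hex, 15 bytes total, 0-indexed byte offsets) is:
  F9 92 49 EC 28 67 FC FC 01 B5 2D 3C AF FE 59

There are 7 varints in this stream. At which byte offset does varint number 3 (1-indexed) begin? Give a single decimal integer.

Answer: 5

Derivation:
  byte[0]=0xF9 cont=1 payload=0x79=121: acc |= 121<<0 -> acc=121 shift=7
  byte[1]=0x92 cont=1 payload=0x12=18: acc |= 18<<7 -> acc=2425 shift=14
  byte[2]=0x49 cont=0 payload=0x49=73: acc |= 73<<14 -> acc=1198457 shift=21 [end]
Varint 1: bytes[0:3] = F9 92 49 -> value 1198457 (3 byte(s))
  byte[3]=0xEC cont=1 payload=0x6C=108: acc |= 108<<0 -> acc=108 shift=7
  byte[4]=0x28 cont=0 payload=0x28=40: acc |= 40<<7 -> acc=5228 shift=14 [end]
Varint 2: bytes[3:5] = EC 28 -> value 5228 (2 byte(s))
  byte[5]=0x67 cont=0 payload=0x67=103: acc |= 103<<0 -> acc=103 shift=7 [end]
Varint 3: bytes[5:6] = 67 -> value 103 (1 byte(s))
  byte[6]=0xFC cont=1 payload=0x7C=124: acc |= 124<<0 -> acc=124 shift=7
  byte[7]=0xFC cont=1 payload=0x7C=124: acc |= 124<<7 -> acc=15996 shift=14
  byte[8]=0x01 cont=0 payload=0x01=1: acc |= 1<<14 -> acc=32380 shift=21 [end]
Varint 4: bytes[6:9] = FC FC 01 -> value 32380 (3 byte(s))
  byte[9]=0xB5 cont=1 payload=0x35=53: acc |= 53<<0 -> acc=53 shift=7
  byte[10]=0x2D cont=0 payload=0x2D=45: acc |= 45<<7 -> acc=5813 shift=14 [end]
Varint 5: bytes[9:11] = B5 2D -> value 5813 (2 byte(s))
  byte[11]=0x3C cont=0 payload=0x3C=60: acc |= 60<<0 -> acc=60 shift=7 [end]
Varint 6: bytes[11:12] = 3C -> value 60 (1 byte(s))
  byte[12]=0xAF cont=1 payload=0x2F=47: acc |= 47<<0 -> acc=47 shift=7
  byte[13]=0xFE cont=1 payload=0x7E=126: acc |= 126<<7 -> acc=16175 shift=14
  byte[14]=0x59 cont=0 payload=0x59=89: acc |= 89<<14 -> acc=1474351 shift=21 [end]
Varint 7: bytes[12:15] = AF FE 59 -> value 1474351 (3 byte(s))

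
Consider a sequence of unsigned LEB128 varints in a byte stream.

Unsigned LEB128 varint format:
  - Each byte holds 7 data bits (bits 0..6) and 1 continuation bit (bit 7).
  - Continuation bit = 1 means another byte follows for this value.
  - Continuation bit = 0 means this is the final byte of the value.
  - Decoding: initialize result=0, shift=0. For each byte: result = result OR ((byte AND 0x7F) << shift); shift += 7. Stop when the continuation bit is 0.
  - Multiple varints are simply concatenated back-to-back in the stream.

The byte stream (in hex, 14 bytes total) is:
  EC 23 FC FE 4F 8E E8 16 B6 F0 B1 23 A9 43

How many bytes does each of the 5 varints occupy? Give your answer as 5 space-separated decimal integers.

  byte[0]=0xEC cont=1 payload=0x6C=108: acc |= 108<<0 -> acc=108 shift=7
  byte[1]=0x23 cont=0 payload=0x23=35: acc |= 35<<7 -> acc=4588 shift=14 [end]
Varint 1: bytes[0:2] = EC 23 -> value 4588 (2 byte(s))
  byte[2]=0xFC cont=1 payload=0x7C=124: acc |= 124<<0 -> acc=124 shift=7
  byte[3]=0xFE cont=1 payload=0x7E=126: acc |= 126<<7 -> acc=16252 shift=14
  byte[4]=0x4F cont=0 payload=0x4F=79: acc |= 79<<14 -> acc=1310588 shift=21 [end]
Varint 2: bytes[2:5] = FC FE 4F -> value 1310588 (3 byte(s))
  byte[5]=0x8E cont=1 payload=0x0E=14: acc |= 14<<0 -> acc=14 shift=7
  byte[6]=0xE8 cont=1 payload=0x68=104: acc |= 104<<7 -> acc=13326 shift=14
  byte[7]=0x16 cont=0 payload=0x16=22: acc |= 22<<14 -> acc=373774 shift=21 [end]
Varint 3: bytes[5:8] = 8E E8 16 -> value 373774 (3 byte(s))
  byte[8]=0xB6 cont=1 payload=0x36=54: acc |= 54<<0 -> acc=54 shift=7
  byte[9]=0xF0 cont=1 payload=0x70=112: acc |= 112<<7 -> acc=14390 shift=14
  byte[10]=0xB1 cont=1 payload=0x31=49: acc |= 49<<14 -> acc=817206 shift=21
  byte[11]=0x23 cont=0 payload=0x23=35: acc |= 35<<21 -> acc=74217526 shift=28 [end]
Varint 4: bytes[8:12] = B6 F0 B1 23 -> value 74217526 (4 byte(s))
  byte[12]=0xA9 cont=1 payload=0x29=41: acc |= 41<<0 -> acc=41 shift=7
  byte[13]=0x43 cont=0 payload=0x43=67: acc |= 67<<7 -> acc=8617 shift=14 [end]
Varint 5: bytes[12:14] = A9 43 -> value 8617 (2 byte(s))

Answer: 2 3 3 4 2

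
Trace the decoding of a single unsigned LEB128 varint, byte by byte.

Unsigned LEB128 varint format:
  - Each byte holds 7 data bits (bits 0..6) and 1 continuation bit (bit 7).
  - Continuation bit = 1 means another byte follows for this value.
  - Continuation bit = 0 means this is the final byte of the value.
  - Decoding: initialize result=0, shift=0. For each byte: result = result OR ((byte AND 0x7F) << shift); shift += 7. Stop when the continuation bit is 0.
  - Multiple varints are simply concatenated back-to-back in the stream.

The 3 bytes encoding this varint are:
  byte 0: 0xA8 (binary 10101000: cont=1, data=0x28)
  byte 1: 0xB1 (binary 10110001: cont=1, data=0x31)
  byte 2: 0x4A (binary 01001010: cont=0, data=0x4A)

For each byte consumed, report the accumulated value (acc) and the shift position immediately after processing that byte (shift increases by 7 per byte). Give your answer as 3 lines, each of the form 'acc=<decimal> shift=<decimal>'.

byte 0=0xA8: payload=0x28=40, contrib = 40<<0 = 40; acc -> 40, shift -> 7
byte 1=0xB1: payload=0x31=49, contrib = 49<<7 = 6272; acc -> 6312, shift -> 14
byte 2=0x4A: payload=0x4A=74, contrib = 74<<14 = 1212416; acc -> 1218728, shift -> 21

Answer: acc=40 shift=7
acc=6312 shift=14
acc=1218728 shift=21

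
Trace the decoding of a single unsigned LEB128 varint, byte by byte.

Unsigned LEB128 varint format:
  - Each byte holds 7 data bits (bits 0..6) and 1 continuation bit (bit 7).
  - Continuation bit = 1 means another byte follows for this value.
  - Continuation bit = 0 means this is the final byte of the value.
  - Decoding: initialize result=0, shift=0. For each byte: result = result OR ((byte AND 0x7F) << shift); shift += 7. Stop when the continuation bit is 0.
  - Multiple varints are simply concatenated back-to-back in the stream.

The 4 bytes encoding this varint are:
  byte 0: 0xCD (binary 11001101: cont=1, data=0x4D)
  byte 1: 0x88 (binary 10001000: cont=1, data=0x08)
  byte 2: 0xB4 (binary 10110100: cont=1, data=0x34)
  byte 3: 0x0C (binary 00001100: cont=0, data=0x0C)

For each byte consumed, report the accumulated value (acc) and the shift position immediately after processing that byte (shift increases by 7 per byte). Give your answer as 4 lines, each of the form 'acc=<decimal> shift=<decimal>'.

byte 0=0xCD: payload=0x4D=77, contrib = 77<<0 = 77; acc -> 77, shift -> 7
byte 1=0x88: payload=0x08=8, contrib = 8<<7 = 1024; acc -> 1101, shift -> 14
byte 2=0xB4: payload=0x34=52, contrib = 52<<14 = 851968; acc -> 853069, shift -> 21
byte 3=0x0C: payload=0x0C=12, contrib = 12<<21 = 25165824; acc -> 26018893, shift -> 28

Answer: acc=77 shift=7
acc=1101 shift=14
acc=853069 shift=21
acc=26018893 shift=28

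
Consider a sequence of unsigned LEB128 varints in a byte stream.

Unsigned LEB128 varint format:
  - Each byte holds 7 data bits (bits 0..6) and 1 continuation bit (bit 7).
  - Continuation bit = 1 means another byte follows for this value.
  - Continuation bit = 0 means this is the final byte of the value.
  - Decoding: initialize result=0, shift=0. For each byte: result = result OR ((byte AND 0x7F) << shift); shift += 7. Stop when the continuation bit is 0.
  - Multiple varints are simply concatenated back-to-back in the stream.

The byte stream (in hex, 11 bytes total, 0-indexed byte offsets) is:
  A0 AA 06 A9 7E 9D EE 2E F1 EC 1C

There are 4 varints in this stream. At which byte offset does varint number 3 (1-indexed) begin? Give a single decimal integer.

  byte[0]=0xA0 cont=1 payload=0x20=32: acc |= 32<<0 -> acc=32 shift=7
  byte[1]=0xAA cont=1 payload=0x2A=42: acc |= 42<<7 -> acc=5408 shift=14
  byte[2]=0x06 cont=0 payload=0x06=6: acc |= 6<<14 -> acc=103712 shift=21 [end]
Varint 1: bytes[0:3] = A0 AA 06 -> value 103712 (3 byte(s))
  byte[3]=0xA9 cont=1 payload=0x29=41: acc |= 41<<0 -> acc=41 shift=7
  byte[4]=0x7E cont=0 payload=0x7E=126: acc |= 126<<7 -> acc=16169 shift=14 [end]
Varint 2: bytes[3:5] = A9 7E -> value 16169 (2 byte(s))
  byte[5]=0x9D cont=1 payload=0x1D=29: acc |= 29<<0 -> acc=29 shift=7
  byte[6]=0xEE cont=1 payload=0x6E=110: acc |= 110<<7 -> acc=14109 shift=14
  byte[7]=0x2E cont=0 payload=0x2E=46: acc |= 46<<14 -> acc=767773 shift=21 [end]
Varint 3: bytes[5:8] = 9D EE 2E -> value 767773 (3 byte(s))
  byte[8]=0xF1 cont=1 payload=0x71=113: acc |= 113<<0 -> acc=113 shift=7
  byte[9]=0xEC cont=1 payload=0x6C=108: acc |= 108<<7 -> acc=13937 shift=14
  byte[10]=0x1C cont=0 payload=0x1C=28: acc |= 28<<14 -> acc=472689 shift=21 [end]
Varint 4: bytes[8:11] = F1 EC 1C -> value 472689 (3 byte(s))

Answer: 5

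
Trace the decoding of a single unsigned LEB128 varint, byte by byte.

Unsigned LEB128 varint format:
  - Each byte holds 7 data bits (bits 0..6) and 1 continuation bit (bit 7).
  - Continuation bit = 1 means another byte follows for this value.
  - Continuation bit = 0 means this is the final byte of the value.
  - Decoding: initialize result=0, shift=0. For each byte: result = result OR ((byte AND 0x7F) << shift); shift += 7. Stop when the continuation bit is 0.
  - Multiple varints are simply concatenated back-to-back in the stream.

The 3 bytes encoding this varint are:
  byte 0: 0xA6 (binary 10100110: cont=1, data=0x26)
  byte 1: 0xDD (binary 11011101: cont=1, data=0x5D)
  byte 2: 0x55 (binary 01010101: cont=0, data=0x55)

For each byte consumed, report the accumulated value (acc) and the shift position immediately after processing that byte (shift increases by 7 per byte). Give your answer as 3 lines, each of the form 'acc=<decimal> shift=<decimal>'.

Answer: acc=38 shift=7
acc=11942 shift=14
acc=1404582 shift=21

Derivation:
byte 0=0xA6: payload=0x26=38, contrib = 38<<0 = 38; acc -> 38, shift -> 7
byte 1=0xDD: payload=0x5D=93, contrib = 93<<7 = 11904; acc -> 11942, shift -> 14
byte 2=0x55: payload=0x55=85, contrib = 85<<14 = 1392640; acc -> 1404582, shift -> 21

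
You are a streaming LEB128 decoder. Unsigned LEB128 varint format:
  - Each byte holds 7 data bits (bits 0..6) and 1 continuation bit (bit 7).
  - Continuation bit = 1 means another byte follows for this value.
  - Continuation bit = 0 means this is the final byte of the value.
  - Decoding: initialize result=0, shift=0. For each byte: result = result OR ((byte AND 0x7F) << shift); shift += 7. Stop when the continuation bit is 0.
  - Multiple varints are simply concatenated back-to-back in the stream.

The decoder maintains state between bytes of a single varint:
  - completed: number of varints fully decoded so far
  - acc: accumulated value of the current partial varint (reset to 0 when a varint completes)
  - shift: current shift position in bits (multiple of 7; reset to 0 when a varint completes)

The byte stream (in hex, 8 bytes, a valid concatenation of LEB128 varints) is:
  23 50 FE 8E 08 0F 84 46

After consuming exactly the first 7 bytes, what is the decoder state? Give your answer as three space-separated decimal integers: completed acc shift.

Answer: 4 4 7

Derivation:
byte[0]=0x23 cont=0 payload=0x23: varint #1 complete (value=35); reset -> completed=1 acc=0 shift=0
byte[1]=0x50 cont=0 payload=0x50: varint #2 complete (value=80); reset -> completed=2 acc=0 shift=0
byte[2]=0xFE cont=1 payload=0x7E: acc |= 126<<0 -> completed=2 acc=126 shift=7
byte[3]=0x8E cont=1 payload=0x0E: acc |= 14<<7 -> completed=2 acc=1918 shift=14
byte[4]=0x08 cont=0 payload=0x08: varint #3 complete (value=132990); reset -> completed=3 acc=0 shift=0
byte[5]=0x0F cont=0 payload=0x0F: varint #4 complete (value=15); reset -> completed=4 acc=0 shift=0
byte[6]=0x84 cont=1 payload=0x04: acc |= 4<<0 -> completed=4 acc=4 shift=7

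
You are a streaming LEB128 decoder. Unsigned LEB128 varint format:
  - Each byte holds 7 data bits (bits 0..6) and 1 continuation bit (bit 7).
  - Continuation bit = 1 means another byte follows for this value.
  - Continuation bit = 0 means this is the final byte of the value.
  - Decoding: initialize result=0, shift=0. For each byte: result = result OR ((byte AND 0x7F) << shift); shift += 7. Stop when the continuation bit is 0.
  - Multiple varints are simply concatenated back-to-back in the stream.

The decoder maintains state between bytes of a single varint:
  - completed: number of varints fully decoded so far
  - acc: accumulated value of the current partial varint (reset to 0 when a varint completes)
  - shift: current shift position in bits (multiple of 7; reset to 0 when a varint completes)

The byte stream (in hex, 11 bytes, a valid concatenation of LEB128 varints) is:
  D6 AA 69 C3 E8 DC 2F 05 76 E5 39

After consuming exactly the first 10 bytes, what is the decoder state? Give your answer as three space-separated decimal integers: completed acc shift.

Answer: 4 101 7

Derivation:
byte[0]=0xD6 cont=1 payload=0x56: acc |= 86<<0 -> completed=0 acc=86 shift=7
byte[1]=0xAA cont=1 payload=0x2A: acc |= 42<<7 -> completed=0 acc=5462 shift=14
byte[2]=0x69 cont=0 payload=0x69: varint #1 complete (value=1725782); reset -> completed=1 acc=0 shift=0
byte[3]=0xC3 cont=1 payload=0x43: acc |= 67<<0 -> completed=1 acc=67 shift=7
byte[4]=0xE8 cont=1 payload=0x68: acc |= 104<<7 -> completed=1 acc=13379 shift=14
byte[5]=0xDC cont=1 payload=0x5C: acc |= 92<<14 -> completed=1 acc=1520707 shift=21
byte[6]=0x2F cont=0 payload=0x2F: varint #2 complete (value=100086851); reset -> completed=2 acc=0 shift=0
byte[7]=0x05 cont=0 payload=0x05: varint #3 complete (value=5); reset -> completed=3 acc=0 shift=0
byte[8]=0x76 cont=0 payload=0x76: varint #4 complete (value=118); reset -> completed=4 acc=0 shift=0
byte[9]=0xE5 cont=1 payload=0x65: acc |= 101<<0 -> completed=4 acc=101 shift=7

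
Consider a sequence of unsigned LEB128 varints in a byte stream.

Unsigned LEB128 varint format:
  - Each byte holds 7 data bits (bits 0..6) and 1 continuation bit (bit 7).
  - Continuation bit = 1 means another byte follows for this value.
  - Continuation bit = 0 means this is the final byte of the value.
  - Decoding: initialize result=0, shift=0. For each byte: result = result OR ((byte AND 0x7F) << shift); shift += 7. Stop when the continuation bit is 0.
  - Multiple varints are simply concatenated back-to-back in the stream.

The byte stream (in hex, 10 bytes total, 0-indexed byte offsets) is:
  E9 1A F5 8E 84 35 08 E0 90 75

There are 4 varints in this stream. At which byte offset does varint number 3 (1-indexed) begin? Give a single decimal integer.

  byte[0]=0xE9 cont=1 payload=0x69=105: acc |= 105<<0 -> acc=105 shift=7
  byte[1]=0x1A cont=0 payload=0x1A=26: acc |= 26<<7 -> acc=3433 shift=14 [end]
Varint 1: bytes[0:2] = E9 1A -> value 3433 (2 byte(s))
  byte[2]=0xF5 cont=1 payload=0x75=117: acc |= 117<<0 -> acc=117 shift=7
  byte[3]=0x8E cont=1 payload=0x0E=14: acc |= 14<<7 -> acc=1909 shift=14
  byte[4]=0x84 cont=1 payload=0x04=4: acc |= 4<<14 -> acc=67445 shift=21
  byte[5]=0x35 cont=0 payload=0x35=53: acc |= 53<<21 -> acc=111216501 shift=28 [end]
Varint 2: bytes[2:6] = F5 8E 84 35 -> value 111216501 (4 byte(s))
  byte[6]=0x08 cont=0 payload=0x08=8: acc |= 8<<0 -> acc=8 shift=7 [end]
Varint 3: bytes[6:7] = 08 -> value 8 (1 byte(s))
  byte[7]=0xE0 cont=1 payload=0x60=96: acc |= 96<<0 -> acc=96 shift=7
  byte[8]=0x90 cont=1 payload=0x10=16: acc |= 16<<7 -> acc=2144 shift=14
  byte[9]=0x75 cont=0 payload=0x75=117: acc |= 117<<14 -> acc=1919072 shift=21 [end]
Varint 4: bytes[7:10] = E0 90 75 -> value 1919072 (3 byte(s))

Answer: 6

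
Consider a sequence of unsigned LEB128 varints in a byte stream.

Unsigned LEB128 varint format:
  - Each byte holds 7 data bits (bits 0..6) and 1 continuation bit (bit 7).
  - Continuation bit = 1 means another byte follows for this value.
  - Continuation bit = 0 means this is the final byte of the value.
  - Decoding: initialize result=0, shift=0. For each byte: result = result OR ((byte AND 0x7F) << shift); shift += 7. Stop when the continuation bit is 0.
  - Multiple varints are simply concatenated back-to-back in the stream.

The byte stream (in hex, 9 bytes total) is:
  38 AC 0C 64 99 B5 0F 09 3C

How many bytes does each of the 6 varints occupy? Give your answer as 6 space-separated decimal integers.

  byte[0]=0x38 cont=0 payload=0x38=56: acc |= 56<<0 -> acc=56 shift=7 [end]
Varint 1: bytes[0:1] = 38 -> value 56 (1 byte(s))
  byte[1]=0xAC cont=1 payload=0x2C=44: acc |= 44<<0 -> acc=44 shift=7
  byte[2]=0x0C cont=0 payload=0x0C=12: acc |= 12<<7 -> acc=1580 shift=14 [end]
Varint 2: bytes[1:3] = AC 0C -> value 1580 (2 byte(s))
  byte[3]=0x64 cont=0 payload=0x64=100: acc |= 100<<0 -> acc=100 shift=7 [end]
Varint 3: bytes[3:4] = 64 -> value 100 (1 byte(s))
  byte[4]=0x99 cont=1 payload=0x19=25: acc |= 25<<0 -> acc=25 shift=7
  byte[5]=0xB5 cont=1 payload=0x35=53: acc |= 53<<7 -> acc=6809 shift=14
  byte[6]=0x0F cont=0 payload=0x0F=15: acc |= 15<<14 -> acc=252569 shift=21 [end]
Varint 4: bytes[4:7] = 99 B5 0F -> value 252569 (3 byte(s))
  byte[7]=0x09 cont=0 payload=0x09=9: acc |= 9<<0 -> acc=9 shift=7 [end]
Varint 5: bytes[7:8] = 09 -> value 9 (1 byte(s))
  byte[8]=0x3C cont=0 payload=0x3C=60: acc |= 60<<0 -> acc=60 shift=7 [end]
Varint 6: bytes[8:9] = 3C -> value 60 (1 byte(s))

Answer: 1 2 1 3 1 1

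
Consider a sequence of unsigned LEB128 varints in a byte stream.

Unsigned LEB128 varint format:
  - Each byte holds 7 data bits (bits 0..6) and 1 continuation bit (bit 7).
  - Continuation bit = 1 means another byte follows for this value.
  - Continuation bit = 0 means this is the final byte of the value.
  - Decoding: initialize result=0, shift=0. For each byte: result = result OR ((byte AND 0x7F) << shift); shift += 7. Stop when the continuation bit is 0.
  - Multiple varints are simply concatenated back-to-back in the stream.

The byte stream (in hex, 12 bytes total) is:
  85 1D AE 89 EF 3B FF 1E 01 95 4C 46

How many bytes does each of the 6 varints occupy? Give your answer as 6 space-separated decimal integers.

  byte[0]=0x85 cont=1 payload=0x05=5: acc |= 5<<0 -> acc=5 shift=7
  byte[1]=0x1D cont=0 payload=0x1D=29: acc |= 29<<7 -> acc=3717 shift=14 [end]
Varint 1: bytes[0:2] = 85 1D -> value 3717 (2 byte(s))
  byte[2]=0xAE cont=1 payload=0x2E=46: acc |= 46<<0 -> acc=46 shift=7
  byte[3]=0x89 cont=1 payload=0x09=9: acc |= 9<<7 -> acc=1198 shift=14
  byte[4]=0xEF cont=1 payload=0x6F=111: acc |= 111<<14 -> acc=1819822 shift=21
  byte[5]=0x3B cont=0 payload=0x3B=59: acc |= 59<<21 -> acc=125551790 shift=28 [end]
Varint 2: bytes[2:6] = AE 89 EF 3B -> value 125551790 (4 byte(s))
  byte[6]=0xFF cont=1 payload=0x7F=127: acc |= 127<<0 -> acc=127 shift=7
  byte[7]=0x1E cont=0 payload=0x1E=30: acc |= 30<<7 -> acc=3967 shift=14 [end]
Varint 3: bytes[6:8] = FF 1E -> value 3967 (2 byte(s))
  byte[8]=0x01 cont=0 payload=0x01=1: acc |= 1<<0 -> acc=1 shift=7 [end]
Varint 4: bytes[8:9] = 01 -> value 1 (1 byte(s))
  byte[9]=0x95 cont=1 payload=0x15=21: acc |= 21<<0 -> acc=21 shift=7
  byte[10]=0x4C cont=0 payload=0x4C=76: acc |= 76<<7 -> acc=9749 shift=14 [end]
Varint 5: bytes[9:11] = 95 4C -> value 9749 (2 byte(s))
  byte[11]=0x46 cont=0 payload=0x46=70: acc |= 70<<0 -> acc=70 shift=7 [end]
Varint 6: bytes[11:12] = 46 -> value 70 (1 byte(s))

Answer: 2 4 2 1 2 1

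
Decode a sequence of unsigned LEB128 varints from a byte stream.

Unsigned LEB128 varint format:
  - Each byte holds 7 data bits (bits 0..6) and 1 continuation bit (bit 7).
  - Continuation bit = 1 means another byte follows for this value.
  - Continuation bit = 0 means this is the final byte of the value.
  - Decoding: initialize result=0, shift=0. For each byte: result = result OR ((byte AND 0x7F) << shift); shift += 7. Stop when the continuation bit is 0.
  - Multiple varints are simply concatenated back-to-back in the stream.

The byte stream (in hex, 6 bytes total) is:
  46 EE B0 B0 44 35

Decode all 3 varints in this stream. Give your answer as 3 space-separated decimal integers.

  byte[0]=0x46 cont=0 payload=0x46=70: acc |= 70<<0 -> acc=70 shift=7 [end]
Varint 1: bytes[0:1] = 46 -> value 70 (1 byte(s))
  byte[1]=0xEE cont=1 payload=0x6E=110: acc |= 110<<0 -> acc=110 shift=7
  byte[2]=0xB0 cont=1 payload=0x30=48: acc |= 48<<7 -> acc=6254 shift=14
  byte[3]=0xB0 cont=1 payload=0x30=48: acc |= 48<<14 -> acc=792686 shift=21
  byte[4]=0x44 cont=0 payload=0x44=68: acc |= 68<<21 -> acc=143399022 shift=28 [end]
Varint 2: bytes[1:5] = EE B0 B0 44 -> value 143399022 (4 byte(s))
  byte[5]=0x35 cont=0 payload=0x35=53: acc |= 53<<0 -> acc=53 shift=7 [end]
Varint 3: bytes[5:6] = 35 -> value 53 (1 byte(s))

Answer: 70 143399022 53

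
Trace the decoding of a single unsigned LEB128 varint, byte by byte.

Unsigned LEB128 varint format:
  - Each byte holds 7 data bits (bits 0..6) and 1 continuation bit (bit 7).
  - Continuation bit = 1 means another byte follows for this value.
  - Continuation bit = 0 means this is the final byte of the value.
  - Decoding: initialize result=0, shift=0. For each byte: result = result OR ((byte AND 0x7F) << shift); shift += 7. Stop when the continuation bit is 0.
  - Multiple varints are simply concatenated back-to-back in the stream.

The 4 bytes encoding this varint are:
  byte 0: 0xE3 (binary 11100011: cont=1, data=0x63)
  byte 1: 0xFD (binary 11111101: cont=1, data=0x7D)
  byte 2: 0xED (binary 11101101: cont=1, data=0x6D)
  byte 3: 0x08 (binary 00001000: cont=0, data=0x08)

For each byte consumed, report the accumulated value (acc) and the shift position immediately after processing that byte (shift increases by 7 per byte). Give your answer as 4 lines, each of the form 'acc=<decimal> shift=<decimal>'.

Answer: acc=99 shift=7
acc=16099 shift=14
acc=1801955 shift=21
acc=18579171 shift=28

Derivation:
byte 0=0xE3: payload=0x63=99, contrib = 99<<0 = 99; acc -> 99, shift -> 7
byte 1=0xFD: payload=0x7D=125, contrib = 125<<7 = 16000; acc -> 16099, shift -> 14
byte 2=0xED: payload=0x6D=109, contrib = 109<<14 = 1785856; acc -> 1801955, shift -> 21
byte 3=0x08: payload=0x08=8, contrib = 8<<21 = 16777216; acc -> 18579171, shift -> 28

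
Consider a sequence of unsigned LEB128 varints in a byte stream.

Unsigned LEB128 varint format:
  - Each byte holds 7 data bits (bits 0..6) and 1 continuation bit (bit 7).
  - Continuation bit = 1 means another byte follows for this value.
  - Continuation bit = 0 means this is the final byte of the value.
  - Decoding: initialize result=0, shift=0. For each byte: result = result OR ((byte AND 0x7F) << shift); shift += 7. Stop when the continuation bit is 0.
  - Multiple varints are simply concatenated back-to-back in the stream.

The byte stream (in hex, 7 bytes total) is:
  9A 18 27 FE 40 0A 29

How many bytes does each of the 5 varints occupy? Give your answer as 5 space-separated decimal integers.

  byte[0]=0x9A cont=1 payload=0x1A=26: acc |= 26<<0 -> acc=26 shift=7
  byte[1]=0x18 cont=0 payload=0x18=24: acc |= 24<<7 -> acc=3098 shift=14 [end]
Varint 1: bytes[0:2] = 9A 18 -> value 3098 (2 byte(s))
  byte[2]=0x27 cont=0 payload=0x27=39: acc |= 39<<0 -> acc=39 shift=7 [end]
Varint 2: bytes[2:3] = 27 -> value 39 (1 byte(s))
  byte[3]=0xFE cont=1 payload=0x7E=126: acc |= 126<<0 -> acc=126 shift=7
  byte[4]=0x40 cont=0 payload=0x40=64: acc |= 64<<7 -> acc=8318 shift=14 [end]
Varint 3: bytes[3:5] = FE 40 -> value 8318 (2 byte(s))
  byte[5]=0x0A cont=0 payload=0x0A=10: acc |= 10<<0 -> acc=10 shift=7 [end]
Varint 4: bytes[5:6] = 0A -> value 10 (1 byte(s))
  byte[6]=0x29 cont=0 payload=0x29=41: acc |= 41<<0 -> acc=41 shift=7 [end]
Varint 5: bytes[6:7] = 29 -> value 41 (1 byte(s))

Answer: 2 1 2 1 1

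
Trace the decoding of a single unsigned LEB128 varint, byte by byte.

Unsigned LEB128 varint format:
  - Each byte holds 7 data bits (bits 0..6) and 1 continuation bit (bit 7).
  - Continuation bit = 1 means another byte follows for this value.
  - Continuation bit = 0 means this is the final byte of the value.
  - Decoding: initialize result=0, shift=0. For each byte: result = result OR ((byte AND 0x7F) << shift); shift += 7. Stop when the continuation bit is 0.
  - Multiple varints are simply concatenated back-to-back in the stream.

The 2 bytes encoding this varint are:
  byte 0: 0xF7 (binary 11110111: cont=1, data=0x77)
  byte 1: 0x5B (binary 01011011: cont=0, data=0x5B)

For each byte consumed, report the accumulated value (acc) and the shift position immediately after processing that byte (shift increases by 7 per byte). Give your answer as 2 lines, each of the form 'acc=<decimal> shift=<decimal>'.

Answer: acc=119 shift=7
acc=11767 shift=14

Derivation:
byte 0=0xF7: payload=0x77=119, contrib = 119<<0 = 119; acc -> 119, shift -> 7
byte 1=0x5B: payload=0x5B=91, contrib = 91<<7 = 11648; acc -> 11767, shift -> 14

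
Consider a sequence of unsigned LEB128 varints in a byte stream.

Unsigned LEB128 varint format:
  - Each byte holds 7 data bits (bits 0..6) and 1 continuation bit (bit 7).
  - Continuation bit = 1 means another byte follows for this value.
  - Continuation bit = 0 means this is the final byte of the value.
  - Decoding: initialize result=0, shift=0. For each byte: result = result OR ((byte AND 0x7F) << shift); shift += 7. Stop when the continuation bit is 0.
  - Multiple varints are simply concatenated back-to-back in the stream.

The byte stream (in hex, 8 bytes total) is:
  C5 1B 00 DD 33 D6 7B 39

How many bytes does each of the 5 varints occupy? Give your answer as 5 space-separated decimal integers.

Answer: 2 1 2 2 1

Derivation:
  byte[0]=0xC5 cont=1 payload=0x45=69: acc |= 69<<0 -> acc=69 shift=7
  byte[1]=0x1B cont=0 payload=0x1B=27: acc |= 27<<7 -> acc=3525 shift=14 [end]
Varint 1: bytes[0:2] = C5 1B -> value 3525 (2 byte(s))
  byte[2]=0x00 cont=0 payload=0x00=0: acc |= 0<<0 -> acc=0 shift=7 [end]
Varint 2: bytes[2:3] = 00 -> value 0 (1 byte(s))
  byte[3]=0xDD cont=1 payload=0x5D=93: acc |= 93<<0 -> acc=93 shift=7
  byte[4]=0x33 cont=0 payload=0x33=51: acc |= 51<<7 -> acc=6621 shift=14 [end]
Varint 3: bytes[3:5] = DD 33 -> value 6621 (2 byte(s))
  byte[5]=0xD6 cont=1 payload=0x56=86: acc |= 86<<0 -> acc=86 shift=7
  byte[6]=0x7B cont=0 payload=0x7B=123: acc |= 123<<7 -> acc=15830 shift=14 [end]
Varint 4: bytes[5:7] = D6 7B -> value 15830 (2 byte(s))
  byte[7]=0x39 cont=0 payload=0x39=57: acc |= 57<<0 -> acc=57 shift=7 [end]
Varint 5: bytes[7:8] = 39 -> value 57 (1 byte(s))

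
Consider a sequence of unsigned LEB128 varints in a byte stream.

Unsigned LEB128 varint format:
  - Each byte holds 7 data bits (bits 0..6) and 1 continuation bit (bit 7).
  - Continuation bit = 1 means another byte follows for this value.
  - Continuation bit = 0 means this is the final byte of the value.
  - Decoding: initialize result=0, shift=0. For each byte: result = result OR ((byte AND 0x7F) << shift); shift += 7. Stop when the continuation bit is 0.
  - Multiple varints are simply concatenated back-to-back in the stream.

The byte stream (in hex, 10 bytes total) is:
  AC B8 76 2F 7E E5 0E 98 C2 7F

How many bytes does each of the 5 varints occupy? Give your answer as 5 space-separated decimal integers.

  byte[0]=0xAC cont=1 payload=0x2C=44: acc |= 44<<0 -> acc=44 shift=7
  byte[1]=0xB8 cont=1 payload=0x38=56: acc |= 56<<7 -> acc=7212 shift=14
  byte[2]=0x76 cont=0 payload=0x76=118: acc |= 118<<14 -> acc=1940524 shift=21 [end]
Varint 1: bytes[0:3] = AC B8 76 -> value 1940524 (3 byte(s))
  byte[3]=0x2F cont=0 payload=0x2F=47: acc |= 47<<0 -> acc=47 shift=7 [end]
Varint 2: bytes[3:4] = 2F -> value 47 (1 byte(s))
  byte[4]=0x7E cont=0 payload=0x7E=126: acc |= 126<<0 -> acc=126 shift=7 [end]
Varint 3: bytes[4:5] = 7E -> value 126 (1 byte(s))
  byte[5]=0xE5 cont=1 payload=0x65=101: acc |= 101<<0 -> acc=101 shift=7
  byte[6]=0x0E cont=0 payload=0x0E=14: acc |= 14<<7 -> acc=1893 shift=14 [end]
Varint 4: bytes[5:7] = E5 0E -> value 1893 (2 byte(s))
  byte[7]=0x98 cont=1 payload=0x18=24: acc |= 24<<0 -> acc=24 shift=7
  byte[8]=0xC2 cont=1 payload=0x42=66: acc |= 66<<7 -> acc=8472 shift=14
  byte[9]=0x7F cont=0 payload=0x7F=127: acc |= 127<<14 -> acc=2089240 shift=21 [end]
Varint 5: bytes[7:10] = 98 C2 7F -> value 2089240 (3 byte(s))

Answer: 3 1 1 2 3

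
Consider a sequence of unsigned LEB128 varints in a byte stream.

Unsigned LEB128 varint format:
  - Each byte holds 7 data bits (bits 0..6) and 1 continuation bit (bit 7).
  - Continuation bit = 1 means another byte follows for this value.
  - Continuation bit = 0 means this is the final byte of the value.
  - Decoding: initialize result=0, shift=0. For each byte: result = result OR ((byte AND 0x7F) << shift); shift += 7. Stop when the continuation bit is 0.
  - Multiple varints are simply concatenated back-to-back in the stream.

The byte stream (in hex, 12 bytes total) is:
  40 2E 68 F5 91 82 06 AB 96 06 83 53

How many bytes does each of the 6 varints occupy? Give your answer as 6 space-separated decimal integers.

  byte[0]=0x40 cont=0 payload=0x40=64: acc |= 64<<0 -> acc=64 shift=7 [end]
Varint 1: bytes[0:1] = 40 -> value 64 (1 byte(s))
  byte[1]=0x2E cont=0 payload=0x2E=46: acc |= 46<<0 -> acc=46 shift=7 [end]
Varint 2: bytes[1:2] = 2E -> value 46 (1 byte(s))
  byte[2]=0x68 cont=0 payload=0x68=104: acc |= 104<<0 -> acc=104 shift=7 [end]
Varint 3: bytes[2:3] = 68 -> value 104 (1 byte(s))
  byte[3]=0xF5 cont=1 payload=0x75=117: acc |= 117<<0 -> acc=117 shift=7
  byte[4]=0x91 cont=1 payload=0x11=17: acc |= 17<<7 -> acc=2293 shift=14
  byte[5]=0x82 cont=1 payload=0x02=2: acc |= 2<<14 -> acc=35061 shift=21
  byte[6]=0x06 cont=0 payload=0x06=6: acc |= 6<<21 -> acc=12617973 shift=28 [end]
Varint 4: bytes[3:7] = F5 91 82 06 -> value 12617973 (4 byte(s))
  byte[7]=0xAB cont=1 payload=0x2B=43: acc |= 43<<0 -> acc=43 shift=7
  byte[8]=0x96 cont=1 payload=0x16=22: acc |= 22<<7 -> acc=2859 shift=14
  byte[9]=0x06 cont=0 payload=0x06=6: acc |= 6<<14 -> acc=101163 shift=21 [end]
Varint 5: bytes[7:10] = AB 96 06 -> value 101163 (3 byte(s))
  byte[10]=0x83 cont=1 payload=0x03=3: acc |= 3<<0 -> acc=3 shift=7
  byte[11]=0x53 cont=0 payload=0x53=83: acc |= 83<<7 -> acc=10627 shift=14 [end]
Varint 6: bytes[10:12] = 83 53 -> value 10627 (2 byte(s))

Answer: 1 1 1 4 3 2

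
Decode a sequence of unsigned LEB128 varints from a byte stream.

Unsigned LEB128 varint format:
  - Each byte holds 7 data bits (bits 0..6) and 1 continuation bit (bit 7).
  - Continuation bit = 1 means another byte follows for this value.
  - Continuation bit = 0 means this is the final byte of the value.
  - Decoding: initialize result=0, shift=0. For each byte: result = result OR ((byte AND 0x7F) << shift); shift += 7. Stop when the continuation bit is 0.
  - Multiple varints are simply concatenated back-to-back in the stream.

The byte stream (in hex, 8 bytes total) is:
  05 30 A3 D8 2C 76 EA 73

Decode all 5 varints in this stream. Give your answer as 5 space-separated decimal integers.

  byte[0]=0x05 cont=0 payload=0x05=5: acc |= 5<<0 -> acc=5 shift=7 [end]
Varint 1: bytes[0:1] = 05 -> value 5 (1 byte(s))
  byte[1]=0x30 cont=0 payload=0x30=48: acc |= 48<<0 -> acc=48 shift=7 [end]
Varint 2: bytes[1:2] = 30 -> value 48 (1 byte(s))
  byte[2]=0xA3 cont=1 payload=0x23=35: acc |= 35<<0 -> acc=35 shift=7
  byte[3]=0xD8 cont=1 payload=0x58=88: acc |= 88<<7 -> acc=11299 shift=14
  byte[4]=0x2C cont=0 payload=0x2C=44: acc |= 44<<14 -> acc=732195 shift=21 [end]
Varint 3: bytes[2:5] = A3 D8 2C -> value 732195 (3 byte(s))
  byte[5]=0x76 cont=0 payload=0x76=118: acc |= 118<<0 -> acc=118 shift=7 [end]
Varint 4: bytes[5:6] = 76 -> value 118 (1 byte(s))
  byte[6]=0xEA cont=1 payload=0x6A=106: acc |= 106<<0 -> acc=106 shift=7
  byte[7]=0x73 cont=0 payload=0x73=115: acc |= 115<<7 -> acc=14826 shift=14 [end]
Varint 5: bytes[6:8] = EA 73 -> value 14826 (2 byte(s))

Answer: 5 48 732195 118 14826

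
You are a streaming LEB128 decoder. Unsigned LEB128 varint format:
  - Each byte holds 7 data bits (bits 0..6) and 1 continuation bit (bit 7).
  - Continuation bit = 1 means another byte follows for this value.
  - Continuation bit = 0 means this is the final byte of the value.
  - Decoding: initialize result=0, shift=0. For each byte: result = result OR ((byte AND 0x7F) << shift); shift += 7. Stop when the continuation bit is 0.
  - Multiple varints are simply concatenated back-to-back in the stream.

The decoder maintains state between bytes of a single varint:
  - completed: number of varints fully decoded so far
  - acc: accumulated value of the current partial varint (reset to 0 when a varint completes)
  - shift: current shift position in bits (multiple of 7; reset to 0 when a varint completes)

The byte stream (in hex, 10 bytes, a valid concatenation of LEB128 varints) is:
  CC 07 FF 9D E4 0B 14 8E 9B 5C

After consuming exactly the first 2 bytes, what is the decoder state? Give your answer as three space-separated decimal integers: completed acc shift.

Answer: 1 0 0

Derivation:
byte[0]=0xCC cont=1 payload=0x4C: acc |= 76<<0 -> completed=0 acc=76 shift=7
byte[1]=0x07 cont=0 payload=0x07: varint #1 complete (value=972); reset -> completed=1 acc=0 shift=0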